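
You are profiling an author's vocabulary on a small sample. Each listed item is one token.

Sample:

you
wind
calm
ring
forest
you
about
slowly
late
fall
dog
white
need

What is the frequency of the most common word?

Frequencies: you:2, wind:1, calm:1, ring:1, forest:1, about:1, slowly:1, late:1, fall:1, dog:1, white:1, need:1
Most common: 'you' with frequency 2.

2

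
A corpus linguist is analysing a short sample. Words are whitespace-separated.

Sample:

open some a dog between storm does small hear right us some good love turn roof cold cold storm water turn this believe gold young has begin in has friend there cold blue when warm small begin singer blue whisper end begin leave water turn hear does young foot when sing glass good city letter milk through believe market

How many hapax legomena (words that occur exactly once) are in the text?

26

Frequencies: turn:3, cold:3, begin:3, some:2, storm:2, does:2, small:2, hear:2, good:2, water:2, believe:2, young:2, has:2, blue:2, when:2, open:1, a:1, dog:1, between:1, right:1, … (21 more, each freq 1)
Hapax (freq=1): a, between, city, dog, end, foot, friend, glass, gold, in, leave, letter, love, market, milk, open, right, roof, sing, singer, there, this, through, us, warm, whisper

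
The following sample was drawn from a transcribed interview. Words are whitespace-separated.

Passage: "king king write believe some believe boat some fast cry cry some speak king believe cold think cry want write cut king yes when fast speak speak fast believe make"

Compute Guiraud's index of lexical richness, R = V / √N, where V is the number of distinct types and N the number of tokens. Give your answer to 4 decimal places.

N = 30, V = 15.
√N = 5.477226
R = 15 / 5.477226 = 2.7386

2.7386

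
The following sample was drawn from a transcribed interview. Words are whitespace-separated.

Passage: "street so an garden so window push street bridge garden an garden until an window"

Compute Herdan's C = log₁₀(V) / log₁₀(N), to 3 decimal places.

0.768

N = 15, V = 8.
log₁₀(V) = 0.903090, log₁₀(N) = 1.176091
C = 0.903090 / 1.176091 = 0.768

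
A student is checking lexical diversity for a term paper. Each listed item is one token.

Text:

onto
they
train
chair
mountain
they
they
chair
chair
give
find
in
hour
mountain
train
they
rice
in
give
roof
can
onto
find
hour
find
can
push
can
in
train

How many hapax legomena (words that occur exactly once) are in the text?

3

Frequencies: they:4, train:3, chair:3, find:3, in:3, can:3, onto:2, mountain:2, give:2, hour:2, rice:1, roof:1, push:1
Hapax (freq=1): push, rice, roof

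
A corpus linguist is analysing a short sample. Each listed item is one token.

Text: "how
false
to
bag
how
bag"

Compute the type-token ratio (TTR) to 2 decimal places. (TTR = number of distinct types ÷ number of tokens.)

N = 6 tokens, V = 4 types.
TTR = V / N = 4 / 6 = 0.67

0.67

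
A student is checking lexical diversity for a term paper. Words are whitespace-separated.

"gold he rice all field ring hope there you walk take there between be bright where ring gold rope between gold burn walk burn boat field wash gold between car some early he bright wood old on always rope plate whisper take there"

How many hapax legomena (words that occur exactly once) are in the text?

17

Frequencies: gold:4, there:3, between:3, he:2, field:2, ring:2, walk:2, take:2, bright:2, rope:2, burn:2, rice:1, all:1, hope:1, you:1, be:1, where:1, boat:1, wash:1, car:1, … (8 more, each freq 1)
Hapax (freq=1): all, always, be, boat, car, early, hope, old, on, plate, rice, some, wash, where, whisper, wood, you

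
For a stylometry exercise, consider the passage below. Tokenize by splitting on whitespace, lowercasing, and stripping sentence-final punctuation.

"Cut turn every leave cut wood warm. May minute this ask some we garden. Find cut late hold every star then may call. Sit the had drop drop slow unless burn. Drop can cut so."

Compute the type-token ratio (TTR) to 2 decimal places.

N = 35 tokens, V = 28 types.
TTR = V / N = 28 / 35 = 0.80

0.80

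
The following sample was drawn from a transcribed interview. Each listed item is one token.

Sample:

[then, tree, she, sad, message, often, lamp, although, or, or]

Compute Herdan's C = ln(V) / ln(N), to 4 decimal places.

N = 10, V = 9.
ln(V) = 2.197225, ln(N) = 2.302585
C = 2.197225 / 2.302585 = 0.9542

0.9542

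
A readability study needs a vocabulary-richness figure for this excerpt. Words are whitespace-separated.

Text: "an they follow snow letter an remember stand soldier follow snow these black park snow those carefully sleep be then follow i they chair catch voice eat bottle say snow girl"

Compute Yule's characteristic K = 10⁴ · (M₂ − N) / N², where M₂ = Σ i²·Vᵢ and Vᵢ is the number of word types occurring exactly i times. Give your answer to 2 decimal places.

228.93

Frequencies: snow:4, follow:3, an:2, they:2, letter:1, remember:1, stand:1, soldier:1, these:1, black:1, park:1, those:1, carefully:1, sleep:1, be:1, then:1, i:1, chair:1, catch:1, voice:1, … (4 more, each freq 1)
N = 31. Frequency spectrum: V_1=20, V_2=2, V_3=1, V_4=1
M₂ = 1²·20 + 2²·2 + 3²·1 + 4²·1 = 53
K = 10000 × (53 − 31) / 31² = 228.93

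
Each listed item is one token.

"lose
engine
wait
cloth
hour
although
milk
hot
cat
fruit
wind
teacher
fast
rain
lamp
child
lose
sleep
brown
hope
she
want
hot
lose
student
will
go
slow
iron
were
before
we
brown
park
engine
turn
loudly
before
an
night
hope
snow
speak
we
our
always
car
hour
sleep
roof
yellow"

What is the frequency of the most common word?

Frequencies: lose:3, engine:2, hour:2, hot:2, sleep:2, brown:2, hope:2, before:2, we:2, wait:1, cloth:1, although:1, milk:1, cat:1, fruit:1, wind:1, teacher:1, fast:1, rain:1, lamp:1, … (21 more, each freq 1)
Most common: 'lose' with frequency 3.

3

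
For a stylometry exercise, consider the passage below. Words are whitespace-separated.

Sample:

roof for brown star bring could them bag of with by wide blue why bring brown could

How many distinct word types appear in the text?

Distinct types: {bag, blue, bring, brown, by, could, for, of, roof, star, them, why, wide, with}
V = 14

14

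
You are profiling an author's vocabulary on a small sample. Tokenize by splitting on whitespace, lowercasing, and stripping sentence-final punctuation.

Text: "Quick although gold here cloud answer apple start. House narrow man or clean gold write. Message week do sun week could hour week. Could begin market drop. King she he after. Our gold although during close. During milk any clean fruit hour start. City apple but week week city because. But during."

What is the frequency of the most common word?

5

Frequencies: week:5, gold:3, during:3, although:2, apple:2, start:2, clean:2, could:2, hour:2, city:2, but:2, quick:1, here:1, cloud:1, answer:1, house:1, narrow:1, man:1, or:1, write:1, … (16 more, each freq 1)
Most common: 'week' with frequency 5.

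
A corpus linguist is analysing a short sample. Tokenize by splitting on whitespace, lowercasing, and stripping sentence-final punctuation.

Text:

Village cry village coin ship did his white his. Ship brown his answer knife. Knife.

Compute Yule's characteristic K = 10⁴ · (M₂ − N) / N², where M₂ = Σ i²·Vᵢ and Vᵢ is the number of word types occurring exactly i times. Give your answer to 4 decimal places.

533.3333

Frequencies: his:3, village:2, ship:2, knife:2, cry:1, coin:1, did:1, white:1, brown:1, answer:1
N = 15. Frequency spectrum: V_1=6, V_2=3, V_3=1
M₂ = 1²·6 + 2²·3 + 3²·1 = 27
K = 10000 × (27 − 15) / 15² = 533.3333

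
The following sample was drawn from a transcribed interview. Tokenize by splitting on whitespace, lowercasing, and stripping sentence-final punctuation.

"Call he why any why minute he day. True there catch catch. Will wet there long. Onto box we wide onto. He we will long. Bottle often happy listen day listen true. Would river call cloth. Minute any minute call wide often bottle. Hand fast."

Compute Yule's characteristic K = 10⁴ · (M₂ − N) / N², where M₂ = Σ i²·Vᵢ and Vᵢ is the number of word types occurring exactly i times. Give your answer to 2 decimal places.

227.16

Frequencies: call:3, he:3, minute:3, why:2, any:2, day:2, true:2, there:2, catch:2, will:2, long:2, onto:2, we:2, wide:2, bottle:2, often:2, listen:2, wet:1, box:1, happy:1, … (5 more, each freq 1)
N = 45. Frequency spectrum: V_1=8, V_2=14, V_3=3
M₂ = 1²·8 + 2²·14 + 3²·3 = 91
K = 10000 × (91 − 45) / 45² = 227.16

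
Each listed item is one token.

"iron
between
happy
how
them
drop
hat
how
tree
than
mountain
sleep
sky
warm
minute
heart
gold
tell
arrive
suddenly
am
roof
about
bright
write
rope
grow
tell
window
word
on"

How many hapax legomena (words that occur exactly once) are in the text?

Frequencies: how:2, tell:2, iron:1, between:1, happy:1, them:1, drop:1, hat:1, tree:1, than:1, mountain:1, sleep:1, sky:1, warm:1, minute:1, heart:1, gold:1, arrive:1, suddenly:1, am:1, … (9 more, each freq 1)
Hapax (freq=1): about, am, arrive, between, bright, drop, gold, grow, happy, hat, heart, iron, minute, mountain, on, roof, rope, sky, sleep, suddenly, than, them, tree, warm, window, word, write

27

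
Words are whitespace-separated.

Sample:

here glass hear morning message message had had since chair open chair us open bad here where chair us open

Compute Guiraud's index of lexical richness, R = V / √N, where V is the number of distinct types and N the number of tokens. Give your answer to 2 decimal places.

N = 20, V = 12.
√N = 4.472136
R = 12 / 4.472136 = 2.68

2.68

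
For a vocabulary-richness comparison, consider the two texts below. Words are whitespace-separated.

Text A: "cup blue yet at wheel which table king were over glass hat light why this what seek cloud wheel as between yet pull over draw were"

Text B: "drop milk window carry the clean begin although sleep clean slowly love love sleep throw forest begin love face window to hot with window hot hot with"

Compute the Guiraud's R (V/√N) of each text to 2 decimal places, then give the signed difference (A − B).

1.04

A: V=22, N=26, R=4.31
B: V=17, N=27, R=3.27
Difference = 4.31 − 3.27 = 1.04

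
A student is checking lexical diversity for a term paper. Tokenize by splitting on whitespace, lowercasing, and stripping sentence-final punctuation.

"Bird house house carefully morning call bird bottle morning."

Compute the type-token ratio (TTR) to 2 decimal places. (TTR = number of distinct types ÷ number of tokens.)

0.67

N = 9 tokens, V = 6 types.
TTR = V / N = 6 / 9 = 0.67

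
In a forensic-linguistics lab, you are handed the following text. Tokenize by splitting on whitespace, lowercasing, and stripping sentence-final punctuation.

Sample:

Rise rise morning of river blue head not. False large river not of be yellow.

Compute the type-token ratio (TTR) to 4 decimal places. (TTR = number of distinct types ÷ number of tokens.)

0.7333

N = 15 tokens, V = 11 types.
TTR = V / N = 11 / 15 = 0.7333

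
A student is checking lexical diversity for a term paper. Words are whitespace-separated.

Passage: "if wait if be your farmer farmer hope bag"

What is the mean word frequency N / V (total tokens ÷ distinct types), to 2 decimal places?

N = 9 tokens, V = 7 types.
Mean frequency = N / V = 9 / 7 = 1.29

1.29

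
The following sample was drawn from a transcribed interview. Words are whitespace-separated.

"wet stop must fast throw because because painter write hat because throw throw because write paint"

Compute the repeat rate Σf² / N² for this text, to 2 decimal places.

0.14

Frequencies: because:4, throw:3, write:2, wet:1, stop:1, must:1, fast:1, painter:1, hat:1, paint:1
Σf² = 36; N² = 256
Repeat rate = 36 / 256 = 0.14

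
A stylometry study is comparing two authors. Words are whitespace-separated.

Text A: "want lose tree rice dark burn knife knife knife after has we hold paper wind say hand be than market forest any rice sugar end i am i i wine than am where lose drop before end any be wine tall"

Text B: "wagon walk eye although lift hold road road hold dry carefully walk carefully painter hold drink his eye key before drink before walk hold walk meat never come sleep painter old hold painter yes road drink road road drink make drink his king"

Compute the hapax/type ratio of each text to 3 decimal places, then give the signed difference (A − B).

0.064

A: hapax=19, V=29, ratio=0.655
B: hapax=13, V=22, ratio=0.591
Difference = 0.655 − 0.591 = 0.064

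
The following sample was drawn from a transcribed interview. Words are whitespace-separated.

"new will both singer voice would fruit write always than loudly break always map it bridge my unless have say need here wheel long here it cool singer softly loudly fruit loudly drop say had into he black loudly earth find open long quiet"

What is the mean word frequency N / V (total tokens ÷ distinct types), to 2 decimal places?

1.29

N = 44 tokens, V = 34 types.
Mean frequency = N / V = 44 / 34 = 1.29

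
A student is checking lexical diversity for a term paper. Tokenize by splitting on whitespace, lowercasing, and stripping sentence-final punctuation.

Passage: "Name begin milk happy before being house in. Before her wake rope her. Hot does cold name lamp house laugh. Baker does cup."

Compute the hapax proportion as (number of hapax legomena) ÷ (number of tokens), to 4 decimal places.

Frequencies: name:2, before:2, house:2, her:2, does:2, begin:1, milk:1, happy:1, being:1, in:1, wake:1, rope:1, hot:1, cold:1, lamp:1, laugh:1, baker:1, cup:1
Hapax count = 13; token count = 23.
Ratio = 13 / 23 = 0.5652

0.5652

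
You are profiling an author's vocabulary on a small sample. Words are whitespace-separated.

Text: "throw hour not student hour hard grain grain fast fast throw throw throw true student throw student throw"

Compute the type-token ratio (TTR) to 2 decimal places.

N = 18 tokens, V = 8 types.
TTR = V / N = 8 / 18 = 0.44

0.44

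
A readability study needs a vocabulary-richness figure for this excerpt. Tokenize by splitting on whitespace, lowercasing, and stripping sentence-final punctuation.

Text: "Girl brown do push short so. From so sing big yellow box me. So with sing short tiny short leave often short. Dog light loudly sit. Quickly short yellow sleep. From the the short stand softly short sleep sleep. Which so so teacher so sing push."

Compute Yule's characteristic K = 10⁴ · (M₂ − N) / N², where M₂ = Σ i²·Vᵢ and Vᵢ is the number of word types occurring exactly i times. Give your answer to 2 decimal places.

Frequencies: short:7, so:6, sing:3, sleep:3, push:2, from:2, yellow:2, the:2, girl:1, brown:1, do:1, big:1, box:1, me:1, with:1, tiny:1, leave:1, often:1, dog:1, light:1, … (7 more, each freq 1)
N = 46. Frequency spectrum: V_1=19, V_2=4, V_3=2, V_6=1, V_7=1
M₂ = 1²·19 + 2²·4 + 3²·2 + 6²·1 + 7²·1 = 138
K = 10000 × (138 − 46) / 46² = 434.78

434.78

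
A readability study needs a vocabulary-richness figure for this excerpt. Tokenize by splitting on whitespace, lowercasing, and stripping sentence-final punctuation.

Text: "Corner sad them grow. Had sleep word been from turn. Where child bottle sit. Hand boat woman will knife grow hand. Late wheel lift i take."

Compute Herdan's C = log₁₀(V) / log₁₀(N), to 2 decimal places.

N = 26, V = 24.
log₁₀(V) = 1.380211, log₁₀(N) = 1.414973
C = 1.380211 / 1.414973 = 0.98

0.98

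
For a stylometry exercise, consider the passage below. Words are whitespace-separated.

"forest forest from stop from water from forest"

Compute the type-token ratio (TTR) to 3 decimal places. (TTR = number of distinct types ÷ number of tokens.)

N = 8 tokens, V = 4 types.
TTR = V / N = 4 / 8 = 0.500

0.500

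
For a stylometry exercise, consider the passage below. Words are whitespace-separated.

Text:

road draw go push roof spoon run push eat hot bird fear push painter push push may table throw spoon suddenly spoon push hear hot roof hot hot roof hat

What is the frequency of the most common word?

6

Frequencies: push:6, hot:4, roof:3, spoon:3, road:1, draw:1, go:1, run:1, eat:1, bird:1, fear:1, painter:1, may:1, table:1, throw:1, suddenly:1, hear:1, hat:1
Most common: 'push' with frequency 6.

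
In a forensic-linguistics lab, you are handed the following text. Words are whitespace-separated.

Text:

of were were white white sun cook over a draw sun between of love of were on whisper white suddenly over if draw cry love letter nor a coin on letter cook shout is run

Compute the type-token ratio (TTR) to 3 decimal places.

0.600

N = 35 tokens, V = 21 types.
TTR = V / N = 21 / 35 = 0.600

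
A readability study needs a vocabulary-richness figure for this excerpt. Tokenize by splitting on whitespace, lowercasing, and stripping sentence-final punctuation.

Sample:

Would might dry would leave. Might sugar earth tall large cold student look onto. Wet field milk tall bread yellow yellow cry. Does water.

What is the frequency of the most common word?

Frequencies: would:2, might:2, tall:2, yellow:2, dry:1, leave:1, sugar:1, earth:1, large:1, cold:1, student:1, look:1, onto:1, wet:1, field:1, milk:1, bread:1, cry:1, does:1, water:1
Most common: 'would' with frequency 2.

2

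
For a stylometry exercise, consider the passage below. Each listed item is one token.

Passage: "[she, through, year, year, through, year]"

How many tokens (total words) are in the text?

6

Tokens: she, through, year, year, through, year
N = 6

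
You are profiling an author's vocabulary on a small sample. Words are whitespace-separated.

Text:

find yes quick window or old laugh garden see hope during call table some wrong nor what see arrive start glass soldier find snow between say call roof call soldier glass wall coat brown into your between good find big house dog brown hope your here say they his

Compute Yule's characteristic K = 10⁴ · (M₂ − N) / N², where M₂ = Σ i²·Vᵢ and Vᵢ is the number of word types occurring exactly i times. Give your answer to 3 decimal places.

Frequencies: find:3, call:3, see:2, hope:2, glass:2, soldier:2, between:2, say:2, brown:2, your:2, yes:1, quick:1, window:1, or:1, old:1, laugh:1, garden:1, during:1, table:1, some:1, … (17 more, each freq 1)
N = 49. Frequency spectrum: V_1=27, V_2=8, V_3=2
M₂ = 1²·27 + 2²·8 + 3²·2 = 77
K = 10000 × (77 − 49) / 49² = 116.618

116.618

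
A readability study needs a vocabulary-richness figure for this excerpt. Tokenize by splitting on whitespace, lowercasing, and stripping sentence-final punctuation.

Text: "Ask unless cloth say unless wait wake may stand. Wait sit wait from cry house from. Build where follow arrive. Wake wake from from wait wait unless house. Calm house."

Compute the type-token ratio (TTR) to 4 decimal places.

0.5667

N = 30 tokens, V = 17 types.
TTR = V / N = 17 / 30 = 0.5667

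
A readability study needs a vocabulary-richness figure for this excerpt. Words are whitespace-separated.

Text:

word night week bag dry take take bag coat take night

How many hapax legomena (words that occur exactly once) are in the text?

Frequencies: take:3, night:2, bag:2, word:1, week:1, dry:1, coat:1
Hapax (freq=1): coat, dry, week, word

4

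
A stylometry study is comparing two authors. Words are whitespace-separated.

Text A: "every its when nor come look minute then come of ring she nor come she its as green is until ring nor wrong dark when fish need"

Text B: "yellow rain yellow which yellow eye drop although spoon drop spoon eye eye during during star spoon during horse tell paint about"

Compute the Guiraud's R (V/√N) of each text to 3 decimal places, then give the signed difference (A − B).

0.885

A: V=19, N=27, R=3.657
B: V=13, N=22, R=2.772
Difference = 3.657 − 2.772 = 0.885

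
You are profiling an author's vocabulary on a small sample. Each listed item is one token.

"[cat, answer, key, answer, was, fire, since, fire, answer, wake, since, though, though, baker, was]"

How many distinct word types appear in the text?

Distinct types: {answer, baker, cat, fire, key, since, though, wake, was}
V = 9

9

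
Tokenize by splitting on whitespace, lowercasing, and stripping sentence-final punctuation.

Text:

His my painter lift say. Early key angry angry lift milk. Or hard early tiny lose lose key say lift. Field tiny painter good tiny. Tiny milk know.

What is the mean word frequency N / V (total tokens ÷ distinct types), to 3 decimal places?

N = 28 tokens, V = 16 types.
Mean frequency = N / V = 28 / 16 = 1.750

1.750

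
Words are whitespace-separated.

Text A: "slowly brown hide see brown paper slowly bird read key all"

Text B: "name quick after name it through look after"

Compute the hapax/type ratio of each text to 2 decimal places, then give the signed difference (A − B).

A: hapax=7, V=9, ratio=0.78
B: hapax=4, V=6, ratio=0.67
Difference = 0.78 − 0.67 = 0.11

0.11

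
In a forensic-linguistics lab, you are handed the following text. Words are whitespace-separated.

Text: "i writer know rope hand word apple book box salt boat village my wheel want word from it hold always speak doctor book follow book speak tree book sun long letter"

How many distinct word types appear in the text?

26

Distinct types: {always, apple, boat, book, box, doctor, follow, from, hand, hold, i, it, know, letter, long, my, rope, salt, speak, sun, tree, village, want, wheel, word, writer}
V = 26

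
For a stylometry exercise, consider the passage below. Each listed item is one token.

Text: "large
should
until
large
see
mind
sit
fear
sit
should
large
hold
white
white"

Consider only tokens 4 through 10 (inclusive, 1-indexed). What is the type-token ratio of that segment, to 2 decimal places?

Segment tokens 4–10: large, see, mind, sit, fear, sit, should
Segment N = 7, segment V = 6.
TTR = 6 / 7 = 0.86

0.86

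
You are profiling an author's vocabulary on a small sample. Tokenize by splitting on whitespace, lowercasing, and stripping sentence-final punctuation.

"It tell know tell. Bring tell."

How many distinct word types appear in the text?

4

Distinct types: {bring, it, know, tell}
V = 4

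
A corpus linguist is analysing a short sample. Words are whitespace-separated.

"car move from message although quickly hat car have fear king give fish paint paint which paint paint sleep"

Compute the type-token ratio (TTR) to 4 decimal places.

0.7895

N = 19 tokens, V = 15 types.
TTR = V / N = 15 / 19 = 0.7895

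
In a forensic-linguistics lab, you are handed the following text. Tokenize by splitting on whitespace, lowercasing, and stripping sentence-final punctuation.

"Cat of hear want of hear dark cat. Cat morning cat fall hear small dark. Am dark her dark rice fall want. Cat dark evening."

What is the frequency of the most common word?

Frequencies: cat:5, dark:5, hear:3, of:2, want:2, fall:2, morning:1, small:1, am:1, her:1, rice:1, evening:1
Most common: 'cat' with frequency 5.

5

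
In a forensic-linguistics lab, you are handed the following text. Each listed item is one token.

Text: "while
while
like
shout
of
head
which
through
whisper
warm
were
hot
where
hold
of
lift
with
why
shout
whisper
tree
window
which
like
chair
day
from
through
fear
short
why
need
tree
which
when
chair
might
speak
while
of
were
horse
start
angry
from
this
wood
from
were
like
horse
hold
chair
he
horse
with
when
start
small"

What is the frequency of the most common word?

3

Frequencies: while:3, like:3, of:3, which:3, were:3, chair:3, from:3, horse:3, shout:2, through:2, whisper:2, hold:2, with:2, why:2, tree:2, when:2, start:2, head:1, warm:1, hot:1, … (14 more, each freq 1)
Most common: 'while' with frequency 3.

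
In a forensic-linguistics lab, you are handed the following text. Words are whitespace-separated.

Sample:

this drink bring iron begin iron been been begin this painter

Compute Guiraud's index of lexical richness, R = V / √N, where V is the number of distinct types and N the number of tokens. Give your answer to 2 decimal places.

2.11

N = 11, V = 7.
√N = 3.316625
R = 7 / 3.316625 = 2.11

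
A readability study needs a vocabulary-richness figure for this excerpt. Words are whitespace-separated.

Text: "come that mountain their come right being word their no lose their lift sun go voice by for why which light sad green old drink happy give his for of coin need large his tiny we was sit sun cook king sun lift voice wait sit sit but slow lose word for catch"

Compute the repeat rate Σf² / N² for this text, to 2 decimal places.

Frequencies: their:3, sun:3, for:3, sit:3, come:2, word:2, lose:2, lift:2, voice:2, his:2, that:1, mountain:1, right:1, being:1, no:1, go:1, by:1, why:1, which:1, light:1, … (19 more, each freq 1)
Σf² = 89; N² = 2809
Repeat rate = 89 / 2809 = 0.03

0.03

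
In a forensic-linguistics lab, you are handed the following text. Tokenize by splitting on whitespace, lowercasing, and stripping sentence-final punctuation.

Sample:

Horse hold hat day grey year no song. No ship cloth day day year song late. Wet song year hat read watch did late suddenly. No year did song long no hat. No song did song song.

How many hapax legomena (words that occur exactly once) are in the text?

10

Frequencies: song:7, no:5, year:4, hat:3, day:3, did:3, late:2, horse:1, hold:1, grey:1, ship:1, cloth:1, wet:1, read:1, watch:1, suddenly:1, long:1
Hapax (freq=1): cloth, grey, hold, horse, long, read, ship, suddenly, watch, wet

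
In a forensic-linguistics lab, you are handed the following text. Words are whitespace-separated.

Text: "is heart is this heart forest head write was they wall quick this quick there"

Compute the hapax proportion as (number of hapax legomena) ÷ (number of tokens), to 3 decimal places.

Frequencies: is:2, heart:2, this:2, quick:2, forest:1, head:1, write:1, was:1, they:1, wall:1, there:1
Hapax count = 7; token count = 15.
Ratio = 7 / 15 = 0.467

0.467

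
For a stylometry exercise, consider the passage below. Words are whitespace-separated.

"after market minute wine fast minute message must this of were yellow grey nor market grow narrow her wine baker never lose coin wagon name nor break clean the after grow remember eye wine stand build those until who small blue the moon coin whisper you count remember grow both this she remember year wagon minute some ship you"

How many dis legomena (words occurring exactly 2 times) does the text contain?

Frequencies: minute:3, wine:3, grow:3, remember:3, after:2, market:2, this:2, nor:2, coin:2, wagon:2, the:2, you:2, fast:1, message:1, must:1, of:1, were:1, yellow:1, grey:1, narrow:1, … (23 more, each freq 1)
Words with frequency 2: after, coin, market, nor, the, this, wagon, you

8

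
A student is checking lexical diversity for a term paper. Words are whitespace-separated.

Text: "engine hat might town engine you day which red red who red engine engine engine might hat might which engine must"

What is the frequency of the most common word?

Frequencies: engine:6, might:3, red:3, hat:2, which:2, town:1, you:1, day:1, who:1, must:1
Most common: 'engine' with frequency 6.

6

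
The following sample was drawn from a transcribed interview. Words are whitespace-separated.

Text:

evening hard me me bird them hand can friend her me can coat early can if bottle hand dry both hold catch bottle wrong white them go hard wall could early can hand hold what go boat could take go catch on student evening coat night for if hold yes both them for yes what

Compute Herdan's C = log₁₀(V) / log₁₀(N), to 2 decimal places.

N = 55, V = 30.
log₁₀(V) = 1.477121, log₁₀(N) = 1.740363
C = 1.477121 / 1.740363 = 0.85

0.85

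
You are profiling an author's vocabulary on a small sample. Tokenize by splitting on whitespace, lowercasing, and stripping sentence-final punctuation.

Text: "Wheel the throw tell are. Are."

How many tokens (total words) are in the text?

6

Tokens: wheel, the, throw, tell, are, are
N = 6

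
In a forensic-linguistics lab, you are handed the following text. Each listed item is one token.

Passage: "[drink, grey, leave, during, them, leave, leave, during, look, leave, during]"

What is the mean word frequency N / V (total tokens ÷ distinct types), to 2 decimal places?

1.83

N = 11 tokens, V = 6 types.
Mean frequency = N / V = 11 / 6 = 1.83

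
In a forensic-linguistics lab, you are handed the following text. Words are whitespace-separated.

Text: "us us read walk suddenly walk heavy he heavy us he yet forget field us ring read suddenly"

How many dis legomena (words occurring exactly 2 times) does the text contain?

Frequencies: us:4, read:2, walk:2, suddenly:2, heavy:2, he:2, yet:1, forget:1, field:1, ring:1
Words with frequency 2: he, heavy, read, suddenly, walk

5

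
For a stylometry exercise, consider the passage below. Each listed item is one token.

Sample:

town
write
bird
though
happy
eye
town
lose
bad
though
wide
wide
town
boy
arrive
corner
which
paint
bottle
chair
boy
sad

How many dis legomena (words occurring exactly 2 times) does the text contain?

3

Frequencies: town:3, though:2, wide:2, boy:2, write:1, bird:1, happy:1, eye:1, lose:1, bad:1, arrive:1, corner:1, which:1, paint:1, bottle:1, chair:1, sad:1
Words with frequency 2: boy, though, wide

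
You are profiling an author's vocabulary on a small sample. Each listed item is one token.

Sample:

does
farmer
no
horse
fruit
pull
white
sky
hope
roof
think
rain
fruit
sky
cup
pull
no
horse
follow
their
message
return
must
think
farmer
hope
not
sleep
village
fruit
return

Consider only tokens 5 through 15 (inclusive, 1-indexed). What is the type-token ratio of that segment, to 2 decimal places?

0.82

Segment tokens 5–15: fruit, pull, white, sky, hope, roof, think, rain, fruit, sky, cup
Segment N = 11, segment V = 9.
TTR = 9 / 11 = 0.82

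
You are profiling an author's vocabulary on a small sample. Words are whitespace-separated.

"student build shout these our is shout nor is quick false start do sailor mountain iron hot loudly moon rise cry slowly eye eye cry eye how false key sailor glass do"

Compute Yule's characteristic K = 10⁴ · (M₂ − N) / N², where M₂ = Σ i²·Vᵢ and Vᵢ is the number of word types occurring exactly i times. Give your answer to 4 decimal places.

175.7813

Frequencies: eye:3, shout:2, is:2, false:2, do:2, sailor:2, cry:2, student:1, build:1, these:1, our:1, nor:1, quick:1, start:1, mountain:1, iron:1, hot:1, loudly:1, moon:1, rise:1, … (4 more, each freq 1)
N = 32. Frequency spectrum: V_1=17, V_2=6, V_3=1
M₂ = 1²·17 + 2²·6 + 3²·1 = 50
K = 10000 × (50 − 32) / 32² = 175.7813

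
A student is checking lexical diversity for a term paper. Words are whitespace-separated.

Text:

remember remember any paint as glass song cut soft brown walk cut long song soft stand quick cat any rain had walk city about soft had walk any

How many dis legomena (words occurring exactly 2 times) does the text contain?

Frequencies: any:3, soft:3, walk:3, remember:2, song:2, cut:2, had:2, paint:1, as:1, glass:1, brown:1, long:1, stand:1, quick:1, cat:1, rain:1, city:1, about:1
Words with frequency 2: cut, had, remember, song

4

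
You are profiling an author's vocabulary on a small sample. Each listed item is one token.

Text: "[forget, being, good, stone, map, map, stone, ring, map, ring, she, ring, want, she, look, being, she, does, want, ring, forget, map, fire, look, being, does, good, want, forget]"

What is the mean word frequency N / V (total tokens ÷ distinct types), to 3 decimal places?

N = 29 tokens, V = 11 types.
Mean frequency = N / V = 29 / 11 = 2.636

2.636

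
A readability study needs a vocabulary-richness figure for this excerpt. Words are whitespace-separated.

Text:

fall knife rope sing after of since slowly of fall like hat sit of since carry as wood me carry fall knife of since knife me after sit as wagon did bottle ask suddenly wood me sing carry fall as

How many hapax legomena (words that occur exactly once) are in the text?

Frequencies: fall:4, of:4, knife:3, since:3, carry:3, as:3, me:3, sing:2, after:2, sit:2, wood:2, rope:1, slowly:1, like:1, hat:1, wagon:1, did:1, bottle:1, ask:1, suddenly:1
Hapax (freq=1): ask, bottle, did, hat, like, rope, slowly, suddenly, wagon

9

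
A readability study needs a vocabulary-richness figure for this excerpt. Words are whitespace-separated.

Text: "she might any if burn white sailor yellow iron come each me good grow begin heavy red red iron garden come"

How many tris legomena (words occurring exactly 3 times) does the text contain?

Frequencies: iron:2, come:2, red:2, she:1, might:1, any:1, if:1, burn:1, white:1, sailor:1, yellow:1, each:1, me:1, good:1, grow:1, begin:1, heavy:1, garden:1
Words with frequency 3: (none)

0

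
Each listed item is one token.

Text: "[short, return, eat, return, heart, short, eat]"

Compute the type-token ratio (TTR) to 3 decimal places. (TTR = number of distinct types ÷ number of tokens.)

N = 7 tokens, V = 4 types.
TTR = V / N = 4 / 7 = 0.571

0.571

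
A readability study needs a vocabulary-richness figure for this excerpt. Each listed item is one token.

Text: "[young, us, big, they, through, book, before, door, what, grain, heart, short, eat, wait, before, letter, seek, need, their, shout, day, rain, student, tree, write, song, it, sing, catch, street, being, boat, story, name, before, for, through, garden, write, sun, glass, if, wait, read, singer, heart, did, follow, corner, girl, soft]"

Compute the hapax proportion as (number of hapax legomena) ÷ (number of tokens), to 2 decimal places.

0.78

Frequencies: before:3, through:2, heart:2, wait:2, write:2, young:1, us:1, big:1, they:1, book:1, door:1, what:1, grain:1, short:1, eat:1, letter:1, seek:1, need:1, their:1, shout:1, … (25 more, each freq 1)
Hapax count = 40; token count = 51.
Ratio = 40 / 51 = 0.78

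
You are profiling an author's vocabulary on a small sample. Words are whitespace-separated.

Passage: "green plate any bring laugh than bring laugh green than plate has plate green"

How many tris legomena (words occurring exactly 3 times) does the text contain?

2

Frequencies: green:3, plate:3, bring:2, laugh:2, than:2, any:1, has:1
Words with frequency 3: green, plate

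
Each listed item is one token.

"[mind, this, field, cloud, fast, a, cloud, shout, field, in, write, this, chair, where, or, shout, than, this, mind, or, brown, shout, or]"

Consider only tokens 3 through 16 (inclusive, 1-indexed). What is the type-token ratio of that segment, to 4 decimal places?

Segment tokens 3–16: field, cloud, fast, a, cloud, shout, field, in, write, this, chair, where, or, shout
Segment N = 14, segment V = 11.
TTR = 11 / 14 = 0.7857

0.7857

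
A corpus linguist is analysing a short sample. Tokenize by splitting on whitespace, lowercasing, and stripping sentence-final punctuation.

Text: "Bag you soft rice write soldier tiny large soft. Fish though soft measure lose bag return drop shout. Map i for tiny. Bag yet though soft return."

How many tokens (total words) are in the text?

Tokens: bag, you, soft, rice, write, soldier, tiny, large, soft, fish, though, soft, measure, lose, bag, return, drop, shout, map, i, for, tiny, bag, yet, though, soft, return
N = 27

27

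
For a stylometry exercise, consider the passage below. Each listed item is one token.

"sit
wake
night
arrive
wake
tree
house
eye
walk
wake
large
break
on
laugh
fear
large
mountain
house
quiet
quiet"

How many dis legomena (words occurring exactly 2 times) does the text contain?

Frequencies: wake:3, house:2, large:2, quiet:2, sit:1, night:1, arrive:1, tree:1, eye:1, walk:1, break:1, on:1, laugh:1, fear:1, mountain:1
Words with frequency 2: house, large, quiet

3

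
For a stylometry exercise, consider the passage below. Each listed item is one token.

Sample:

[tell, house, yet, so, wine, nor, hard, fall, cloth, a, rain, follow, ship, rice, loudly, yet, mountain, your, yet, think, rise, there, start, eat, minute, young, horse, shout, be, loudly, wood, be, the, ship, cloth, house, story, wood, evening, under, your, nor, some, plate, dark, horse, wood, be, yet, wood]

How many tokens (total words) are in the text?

50

Tokens: tell, house, yet, so, wine, nor, hard, fall, cloth, a, rain, follow, ship, rice, loudly, yet, mountain, your, yet, think, rise, there, start, eat, minute, young, horse, shout, be, loudly, wood, be, the, ship, cloth, house, story, wood, evening, under, your, nor, some, plate, dark, horse, wood, be, yet, wood
N = 50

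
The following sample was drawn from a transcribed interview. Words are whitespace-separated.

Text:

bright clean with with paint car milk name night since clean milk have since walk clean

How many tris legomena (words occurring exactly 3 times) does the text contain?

1

Frequencies: clean:3, with:2, milk:2, since:2, bright:1, paint:1, car:1, name:1, night:1, have:1, walk:1
Words with frequency 3: clean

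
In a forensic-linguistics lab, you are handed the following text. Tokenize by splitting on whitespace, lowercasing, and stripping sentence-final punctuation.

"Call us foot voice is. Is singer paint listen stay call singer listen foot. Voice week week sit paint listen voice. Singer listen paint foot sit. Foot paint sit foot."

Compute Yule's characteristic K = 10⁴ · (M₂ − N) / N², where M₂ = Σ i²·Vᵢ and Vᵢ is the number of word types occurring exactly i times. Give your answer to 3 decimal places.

Frequencies: foot:5, paint:4, listen:4, voice:3, singer:3, sit:3, call:2, is:2, week:2, us:1, stay:1
N = 30. Frequency spectrum: V_1=2, V_2=3, V_3=3, V_4=2, V_5=1
M₂ = 1²·2 + 2²·3 + 3²·3 + 4²·2 + 5²·1 = 98
K = 10000 × (98 − 30) / 30² = 755.556

755.556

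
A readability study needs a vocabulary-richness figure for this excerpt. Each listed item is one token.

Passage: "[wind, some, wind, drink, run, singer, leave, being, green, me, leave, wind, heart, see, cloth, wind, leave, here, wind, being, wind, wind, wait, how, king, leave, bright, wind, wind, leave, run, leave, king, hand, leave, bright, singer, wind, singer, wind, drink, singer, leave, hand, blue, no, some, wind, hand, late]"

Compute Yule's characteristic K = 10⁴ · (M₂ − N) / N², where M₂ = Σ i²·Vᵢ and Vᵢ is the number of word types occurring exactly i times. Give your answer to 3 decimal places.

872.000

Frequencies: wind:12, leave:8, singer:4, hand:3, some:2, drink:2, run:2, being:2, king:2, bright:2, green:1, me:1, heart:1, see:1, cloth:1, here:1, wait:1, how:1, blue:1, no:1, … (1 more, each freq 1)
N = 50. Frequency spectrum: V_1=11, V_2=6, V_3=1, V_4=1, V_8=1, V_12=1
M₂ = 1²·11 + 2²·6 + 3²·1 + 4²·1 + 8²·1 + 12²·1 = 268
K = 10000 × (268 − 50) / 50² = 872.000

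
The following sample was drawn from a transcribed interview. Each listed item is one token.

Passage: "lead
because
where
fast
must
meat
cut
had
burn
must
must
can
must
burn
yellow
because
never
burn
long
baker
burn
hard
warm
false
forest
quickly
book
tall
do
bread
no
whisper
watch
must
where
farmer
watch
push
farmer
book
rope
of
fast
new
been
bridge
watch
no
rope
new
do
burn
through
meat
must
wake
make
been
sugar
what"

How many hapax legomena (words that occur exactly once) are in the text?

Frequencies: must:6, burn:5, watch:3, because:2, where:2, fast:2, meat:2, book:2, do:2, no:2, farmer:2, rope:2, new:2, been:2, lead:1, cut:1, had:1, can:1, yellow:1, never:1, … (18 more, each freq 1)
Hapax (freq=1): baker, bread, bridge, can, cut, false, forest, had, hard, lead, long, make, never, of, push, quickly, sugar, tall, through, wake, warm, what, whisper, yellow

24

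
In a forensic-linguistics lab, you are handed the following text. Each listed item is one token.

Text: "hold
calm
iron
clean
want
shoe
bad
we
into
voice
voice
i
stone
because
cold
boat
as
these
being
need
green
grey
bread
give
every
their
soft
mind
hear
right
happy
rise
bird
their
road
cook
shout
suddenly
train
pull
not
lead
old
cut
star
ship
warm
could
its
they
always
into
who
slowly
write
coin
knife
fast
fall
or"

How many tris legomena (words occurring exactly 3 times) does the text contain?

Frequencies: into:2, voice:2, their:2, hold:1, calm:1, iron:1, clean:1, want:1, shoe:1, bad:1, we:1, i:1, stone:1, because:1, cold:1, boat:1, as:1, these:1, being:1, need:1, … (37 more, each freq 1)
Words with frequency 3: (none)

0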